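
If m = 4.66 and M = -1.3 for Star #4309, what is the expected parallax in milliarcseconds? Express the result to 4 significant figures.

m − M = 4.66 − (-1.3) = 5.96.
d = 10^((m−M)/5 + 1) = 10^2.192 = 155.6 pc.
p = 1/d = 1/155.6 = 0.0064267 arcsec = 6.4267 mas.

6.427 mas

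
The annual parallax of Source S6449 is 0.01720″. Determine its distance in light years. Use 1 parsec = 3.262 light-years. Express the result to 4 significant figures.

189.7 light years

d = 1/p = 1/0.01720 = 58.14 pc.
In light-years: 58.14 × 3.262 = 189.65 ly.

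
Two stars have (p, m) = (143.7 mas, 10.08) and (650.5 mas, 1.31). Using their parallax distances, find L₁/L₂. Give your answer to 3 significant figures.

d₁ = 1/p₁ = 1/0.1437″ = 6.9589 pc; d₂ = 1/p₂ = 1/0.6505″ = 1.5373 pc.
M₁ = m₁ − 5 log₁₀ d₁ + 5 = 10.08 − 4.2127 + 5 = 10.8673.
M₂ = 1.31 − 0.9338 + 5 = 5.3762.
L₁/L₂ = 10^(0.4(M₂ − M₁)) = 10^(0.4 × (-5.4911)) = 10^(-2.19644) = 0.0063615.

L₁/L₂ = 0.00636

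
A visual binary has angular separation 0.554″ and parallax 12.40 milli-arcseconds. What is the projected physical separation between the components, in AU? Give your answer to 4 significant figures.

44.68 AU

d = 1/p = 1/0.01240″ = 80.645 pc.
At distance d (pc), an angle of θ arcsec spans θ·d AU: s = 0.554 × 80.645 = 44.677 AU.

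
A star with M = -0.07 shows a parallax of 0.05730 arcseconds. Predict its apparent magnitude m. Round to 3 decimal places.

m = 1.139

d = 1/p = 1/0.05730″ = 17.452 pc.
m − M = 5 log₁₀ d − 5 = 5 log₁₀(17.452) − 5 = 6.2092 − 5 = 1.2092.
m = M + (m − M) = -0.07 + 1.2092 = 1.139.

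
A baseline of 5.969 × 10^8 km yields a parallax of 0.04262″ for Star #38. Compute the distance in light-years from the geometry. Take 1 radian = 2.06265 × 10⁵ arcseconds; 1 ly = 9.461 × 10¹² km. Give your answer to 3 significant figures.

θ = 0.04262″ = 0.04262/206265 = 2.0663 × 10^-7 rad.
d = B/θ = (5.969 × 10^8) / (2.0663 × 10^-7) = 2.8887 × 10^15 km = (2.8887 × 10^15) / (9.461 × 10^12) ly = 305.33 ly.

305 ly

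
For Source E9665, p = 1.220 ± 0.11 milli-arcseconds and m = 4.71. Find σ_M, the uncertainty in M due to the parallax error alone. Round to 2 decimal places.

σ_M = 0.20 mag

M = m − 5 log₁₀ d + 5 = m + 5 log₁₀ p + 5, so ∂M/∂p = 5/(p ln 10).
σ_M = (5/ln 10) · (σ_p/p) = 2.1715 × 0.11/1.220 = 2.1715 × 0.090164 = 0.19579.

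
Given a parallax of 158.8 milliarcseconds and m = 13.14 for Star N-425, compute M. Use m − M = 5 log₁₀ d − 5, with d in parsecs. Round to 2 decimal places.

M = 14.14

d = 1/p = 1/0.1588″ = 6.2972 pc.
m − M = 5 log₁₀(6.2972) − 5 = 3.9957 − 5 = -1.0043.
M = m − (m − M) = 13.14 − (-1.0043) = 14.14.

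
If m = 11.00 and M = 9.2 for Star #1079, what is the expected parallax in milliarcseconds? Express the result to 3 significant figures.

m − M = 11.00 − 9.2 = 1.80.
d = 10^((m−M)/5 + 1) = 10^1.360 = 22.909 pc.
p = 1/d = 1/22.909 = 0.043651 arcsec = 43.651 mas.

43.7 mas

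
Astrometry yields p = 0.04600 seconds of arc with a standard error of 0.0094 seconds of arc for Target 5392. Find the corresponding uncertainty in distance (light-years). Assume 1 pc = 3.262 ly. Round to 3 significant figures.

14.5 ly

d = 1/p, so σ_d = σ_p / p².
σ_d = 0.00940 / (0.04600)² = 0.00940 / 0.002116 = 4.4423 pc = 4.4423 × 3.262 ly = 14.491 ly.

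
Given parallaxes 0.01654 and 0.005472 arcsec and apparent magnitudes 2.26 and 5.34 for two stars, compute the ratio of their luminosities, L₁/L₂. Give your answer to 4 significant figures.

d₁ = 1/p₁ = 1/0.01654″ = 60.459 pc; d₂ = 1/p₂ = 1/0.005472″ = 182.75 pc.
M₁ = m₁ − 5 log₁₀ d₁ + 5 = 2.26 − 8.9073 + 5 = -1.6473.
M₂ = 5.34 − 11.3093 + 5 = -0.9693.
L₁/L₂ = 10^(0.4(M₂ − M₁)) = 10^(0.4 × 0.6780) = 10^0.27120 = 1.8672.

L₁/L₂ = 1.867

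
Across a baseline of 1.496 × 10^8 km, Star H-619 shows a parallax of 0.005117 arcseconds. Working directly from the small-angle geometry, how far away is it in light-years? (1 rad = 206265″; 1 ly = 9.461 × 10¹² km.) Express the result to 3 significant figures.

637 ly

θ = 0.005117″ = 0.005117/206265 = 2.4808 × 10^-8 rad.
d = B/θ = (1.496 × 10^8) / (2.4808 × 10^-8) = 6.0303 × 10^15 km = (6.0303 × 10^15) / (9.461 × 10^12) ly = 637.39 ly.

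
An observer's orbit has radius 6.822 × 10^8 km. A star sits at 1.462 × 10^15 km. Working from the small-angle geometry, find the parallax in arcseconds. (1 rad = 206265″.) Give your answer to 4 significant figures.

0.09625 arcsec

θ ≈ B/d = (6.822 × 10^8) / (1.462 × 10^15) = 4.6662 × 10^-7 rad.
In arcseconds: 4.6662 × 10^-7 × 206265 = 0.096247″.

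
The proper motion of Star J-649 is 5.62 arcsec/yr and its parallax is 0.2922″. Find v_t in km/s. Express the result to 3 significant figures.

d = 1/p = 1/0.2922″ = 3.4223 pc.
v_t = 4.74 × μ × d = 4.74 × 5.62 × 3.4223 = 91.166 km/s.

91.2 km/s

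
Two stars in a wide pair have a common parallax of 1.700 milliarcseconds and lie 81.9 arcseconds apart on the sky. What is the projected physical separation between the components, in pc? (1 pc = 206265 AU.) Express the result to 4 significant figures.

d = 1/p = 1/0.001700″ = 588.24 pc.
At distance d (pc), an angle of θ arcsec spans θ·d AU: s = 81.9 × 588.24 = 48177 AU.
= 48177 / 206265 = 0.23357 pc.

0.2336 pc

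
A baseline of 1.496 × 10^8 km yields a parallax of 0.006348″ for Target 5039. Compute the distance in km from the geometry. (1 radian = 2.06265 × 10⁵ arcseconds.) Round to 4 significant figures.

θ = 0.006348″ = 0.006348/206265 = 3.0776 × 10^-8 rad.
d = B/θ = (1.496 × 10^8) / (3.0776 × 10^-8) = 4.8609 × 10^15 km.

4.861 × 10^15 km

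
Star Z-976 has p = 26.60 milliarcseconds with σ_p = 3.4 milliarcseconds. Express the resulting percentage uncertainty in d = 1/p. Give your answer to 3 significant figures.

12.8%

For d = 1/p, |σ_d/d| = |σ_p/p|.
σ_p/p = 3.4 / 26.60 = 0.12782 = 12.782%.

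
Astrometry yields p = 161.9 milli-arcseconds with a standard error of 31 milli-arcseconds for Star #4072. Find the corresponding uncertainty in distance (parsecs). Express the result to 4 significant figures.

d = 1/p, so σ_d = σ_p / p².
σ_d = 0.0310 / (0.1619)² = 0.0310 / 0.026212 = 1.1827 pc.

1.183 pc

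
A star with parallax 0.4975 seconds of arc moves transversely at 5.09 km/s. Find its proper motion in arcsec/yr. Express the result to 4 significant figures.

0.5342 arcsec/yr

d = 1/p = 1/0.4975″ = 2.0101 pc.
μ = v_t / (4.74 d) = 5.09 / (4.74 × 2.0101) = 5.09 / 9.5279 = 0.53422 ″/yr.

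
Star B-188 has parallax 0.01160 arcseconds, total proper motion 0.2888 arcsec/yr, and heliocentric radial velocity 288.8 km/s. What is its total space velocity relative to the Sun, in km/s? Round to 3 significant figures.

312 km/s

d = 1/p = 1/0.01160″ = 86.207 pc.
v_t = 4.740 μ d = 4.740 × 0.2888 × 86.207 = 118.01 km/s.
v = √(v_r² + v_t²) = √(288.8² + 118.01²) = √97331.8 = 311.98 km/s.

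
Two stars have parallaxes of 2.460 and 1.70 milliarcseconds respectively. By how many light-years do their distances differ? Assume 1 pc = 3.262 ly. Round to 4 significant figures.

d_A = 1/0.002460″ = 406.5 pc; d_B = 1/0.001700″ = 588.24 pc.
|d_B − d_A| = |588.24 − 406.5| = 181.74 pc = 181.74 × 3.262 ly = 592.84 ly.

592.8 ly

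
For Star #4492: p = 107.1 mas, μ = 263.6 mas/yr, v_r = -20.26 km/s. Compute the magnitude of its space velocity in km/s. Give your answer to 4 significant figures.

23.38 km/s

d = 1/p = 1/0.1071″ = 9.3371 pc.
μ = 263.6 mas/yr = 0.2636 ″/yr.
v_t = 4.740 μ d = 4.740 × 0.2636 × 9.3371 = 11.666 km/s.
v = √(v_r² + v_t²) = √((-20.26)² + 11.666²) = √546.563 = 23.379 km/s.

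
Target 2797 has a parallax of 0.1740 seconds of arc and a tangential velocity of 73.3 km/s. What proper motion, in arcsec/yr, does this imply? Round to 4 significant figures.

2.691 arcsec/yr

d = 1/p = 1/0.1740″ = 5.7471 pc.
μ = v_t / (4.74 d) = 73.3 / (4.74 × 5.7471) = 73.3 / 27.241 = 2.6908 ″/yr.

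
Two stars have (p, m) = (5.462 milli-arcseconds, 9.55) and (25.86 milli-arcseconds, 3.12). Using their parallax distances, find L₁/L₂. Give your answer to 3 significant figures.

d₁ = 1/p₁ = 1/0.005462″ = 183.08 pc; d₂ = 1/p₂ = 1/0.02586″ = 38.67 pc.
M₁ = m₁ − 5 log₁₀ d₁ + 5 = 9.55 − 11.3132 + 5 = 3.2368.
M₂ = 3.12 − 7.9369 + 5 = 0.1831.
L₁/L₂ = 10^(0.4(M₂ − M₁)) = 10^(0.4 × (-3.0537)) = 10^(-1.22148) = 0.060051.

L₁/L₂ = 0.0601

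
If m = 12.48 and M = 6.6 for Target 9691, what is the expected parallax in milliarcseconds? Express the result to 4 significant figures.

6.668 mas

m − M = 12.48 − 6.6 = 5.88.
d = 10^((m−M)/5 + 1) = 10^2.176 = 149.97 pc.
p = 1/d = 1/149.97 = 0.006668 arcsec = 6.668 mas.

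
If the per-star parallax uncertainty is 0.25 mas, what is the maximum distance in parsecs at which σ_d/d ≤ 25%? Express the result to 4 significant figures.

1000 pc

σ_d/d = σ_p/p, so the condition is σ_p/p ≤ 0.25, i.e. p ≥ σ_p/0.25.
p_min = 0.25/0.25 = 1 mas = 0.001 arcsec.
d_max = 1/p_min = 1/0.001 = 1000 pc.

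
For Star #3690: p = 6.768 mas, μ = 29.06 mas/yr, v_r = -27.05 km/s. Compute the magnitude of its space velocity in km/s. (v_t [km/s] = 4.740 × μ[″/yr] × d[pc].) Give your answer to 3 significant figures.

d = 1/p = 1/0.006768″ = 147.75 pc.
μ = 29.06 mas/yr = 0.02906 ″/yr.
v_t = 4.740 μ d = 4.740 × 0.02906 × 147.75 = 20.352 km/s.
v = √(v_r² + v_t²) = √((-27.05)² + 20.352²) = √1145.91 = 33.851 km/s.

33.9 km/s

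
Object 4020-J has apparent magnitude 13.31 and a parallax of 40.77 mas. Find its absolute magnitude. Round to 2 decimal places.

M = 11.36

d = 1/p = 1/0.04077″ = 24.528 pc.
m − M = 5 log₁₀(24.528) − 5 = 6.9483 − 5 = 1.9483.
M = m − (m − M) = 13.31 − 1.9483 = 11.36.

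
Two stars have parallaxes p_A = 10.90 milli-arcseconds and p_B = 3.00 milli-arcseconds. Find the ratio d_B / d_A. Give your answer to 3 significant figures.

Since d = 1/p, d_B/d_A = p_A/p_B.
= 10.90 / 3.00 = 3.6333.

3.63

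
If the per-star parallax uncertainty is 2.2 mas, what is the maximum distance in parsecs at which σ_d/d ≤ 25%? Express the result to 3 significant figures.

σ_d/d = σ_p/p, so the condition is σ_p/p ≤ 0.25, i.e. p ≥ σ_p/0.25.
p_min = 2.2/0.25 = 8.8 mas = 0.0088 arcsec.
d_max = 1/p_min = 1/0.0088 = 113.64 pc.

114 pc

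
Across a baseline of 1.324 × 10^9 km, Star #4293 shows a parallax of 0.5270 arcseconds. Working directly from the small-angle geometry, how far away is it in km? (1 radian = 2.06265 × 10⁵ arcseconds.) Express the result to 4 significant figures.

5.182 × 10^14 km

θ = 0.5270″ = 0.5270/206265 = 2.5550 × 10^-6 rad.
d = B/θ = (1.324 × 10^9) / (2.5550 × 10^-6) = 5.1820 × 10^14 km.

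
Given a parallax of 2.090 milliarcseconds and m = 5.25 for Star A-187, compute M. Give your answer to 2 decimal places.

d = 1/p = 1/0.002090″ = 478.47 pc.
m − M = 5 log₁₀(478.47) − 5 = 13.3993 − 5 = 8.3993.
M = m − (m − M) = 5.25 − 8.3993 = -3.15.

M = -3.15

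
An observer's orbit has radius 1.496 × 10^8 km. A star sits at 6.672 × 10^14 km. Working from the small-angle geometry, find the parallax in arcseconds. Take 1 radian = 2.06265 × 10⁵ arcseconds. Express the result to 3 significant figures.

0.0462 arcsec

θ ≈ B/d = (1.496 × 10^8) / (6.672 × 10^14) = 2.2422 × 10^-7 rad.
In arcseconds: 2.2422 × 10^-7 × 206265 = 0.046249″.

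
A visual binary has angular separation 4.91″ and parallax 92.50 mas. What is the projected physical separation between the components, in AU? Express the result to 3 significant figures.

53.1 AU

d = 1/p = 1/0.09250″ = 10.811 pc.
At distance d (pc), an angle of θ arcsec spans θ·d AU: s = 4.91 × 10.811 = 53.082 AU.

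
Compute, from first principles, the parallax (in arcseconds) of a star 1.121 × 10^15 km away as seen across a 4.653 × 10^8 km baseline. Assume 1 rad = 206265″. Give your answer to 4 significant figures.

θ ≈ B/d = (4.653 × 10^8) / (1.121 × 10^15) = 4.1508 × 10^-7 rad.
In arcseconds: 4.1508 × 10^-7 × 206265 = 0.085616″.

0.08562 arcsec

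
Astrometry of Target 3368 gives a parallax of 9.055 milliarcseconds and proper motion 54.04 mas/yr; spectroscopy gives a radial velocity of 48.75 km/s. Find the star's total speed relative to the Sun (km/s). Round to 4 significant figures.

56.36 km/s

d = 1/p = 1/0.009055″ = 110.44 pc.
μ = 54.04 mas/yr = 0.05404 ″/yr.
v_t = 4.740 μ d = 4.740 × 0.05404 × 110.44 = 28.289 km/s.
v = √(v_r² + v_t²) = √(48.75² + 28.289²) = √3176.83 = 56.363 km/s.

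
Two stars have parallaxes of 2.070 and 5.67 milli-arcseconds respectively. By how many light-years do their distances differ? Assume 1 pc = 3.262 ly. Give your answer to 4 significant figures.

d_A = 1/0.002070″ = 483.09 pc; d_B = 1/0.005670″ = 176.37 pc.
|d_B − d_A| = |176.37 − 483.09| = 306.72 pc = 306.72 × 3.262 ly = 1000.5 ly.

1001 ly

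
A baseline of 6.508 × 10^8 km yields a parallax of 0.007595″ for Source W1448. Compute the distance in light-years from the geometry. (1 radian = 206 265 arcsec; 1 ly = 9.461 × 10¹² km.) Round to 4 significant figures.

1868 ly

θ = 0.007595″ = 0.007595/206265 = 3.6822 × 10^-8 rad.
d = B/θ = (6.508 × 10^8) / (3.6822 × 10^-8) = 1.7674 × 10^16 km = (1.7674 × 10^16) / (9.461 × 10^12) ly = 1868.1 ly.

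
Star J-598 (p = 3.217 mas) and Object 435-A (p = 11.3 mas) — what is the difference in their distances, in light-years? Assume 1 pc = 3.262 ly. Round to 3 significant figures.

d_A = 1/0.003217″ = 310.85 pc; d_B = 1/0.01130″ = 88.496 pc.
|d_B − d_A| = |88.496 − 310.85| = 222.35 pc = 222.35 × 3.262 ly = 725.31 ly.

725 ly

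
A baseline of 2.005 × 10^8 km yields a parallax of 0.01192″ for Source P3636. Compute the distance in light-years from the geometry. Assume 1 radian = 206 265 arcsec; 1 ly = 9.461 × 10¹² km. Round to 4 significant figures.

366.7 ly

θ = 0.01192″ = 0.01192/206265 = 5.7790 × 10^-8 rad.
d = B/θ = (2.005 × 10^8) / (5.7790 × 10^-8) = 3.4695 × 10^15 km = (3.4695 × 10^15) / (9.461 × 10^12) ly = 366.72 ly.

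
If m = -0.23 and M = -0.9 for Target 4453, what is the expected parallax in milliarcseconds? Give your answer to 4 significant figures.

73.45 mas

m − M = -0.23 − (-0.9) = 0.67.
d = 10^((m−M)/5 + 1) = 10^1.134 = 13.614 pc.
p = 1/d = 1/13.614 = 0.073454 arcsec = 73.454 mas.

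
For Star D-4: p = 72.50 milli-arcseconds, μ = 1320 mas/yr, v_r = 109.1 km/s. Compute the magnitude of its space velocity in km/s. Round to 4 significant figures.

139.1 km/s

d = 1/p = 1/0.07250″ = 13.793 pc.
μ = 1320 mas/yr = 1.320 ″/yr.
v_t = 4.740 μ d = 4.740 × 1.320 × 13.793 = 86.3 km/s.
v = √(v_r² + v_t²) = √(109.1² + 86.3²) = √19350.5 = 139.11 km/s.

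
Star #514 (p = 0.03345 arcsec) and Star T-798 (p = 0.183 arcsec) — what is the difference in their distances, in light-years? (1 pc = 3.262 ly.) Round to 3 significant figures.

d_A = 1/0.03345″ = 29.895 pc; d_B = 1/0.1830″ = 5.4645 pc.
|d_B − d_A| = |5.4645 − 29.895| = 24.431 pc = 24.431 × 3.262 ly = 79.694 ly.

79.7 ly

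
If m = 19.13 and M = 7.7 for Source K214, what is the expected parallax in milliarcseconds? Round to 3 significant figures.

0.518 mas

m − M = 19.13 − 7.7 = 11.43.
d = 10^((m−M)/5 + 1) = 10^3.286 = 1932 pc.
p = 1/d = 1/1932 = 0.0005176 arcsec = 0.5176 mas.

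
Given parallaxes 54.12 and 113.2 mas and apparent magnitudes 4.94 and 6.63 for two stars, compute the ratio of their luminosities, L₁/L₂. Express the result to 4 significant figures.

d₁ = 1/p₁ = 1/0.05412″ = 18.477 pc; d₂ = 1/p₂ = 1/0.1132″ = 8.8339 pc.
M₁ = m₁ − 5 log₁₀ d₁ + 5 = 4.94 − 6.3332 + 5 = 3.6068.
M₂ = 6.63 − 4.7308 + 5 = 6.8992.
L₁/L₂ = 10^(0.4(M₂ − M₁)) = 10^(0.4 × 3.2924) = 10^1.31696 = 20.747.

L₁/L₂ = 20.75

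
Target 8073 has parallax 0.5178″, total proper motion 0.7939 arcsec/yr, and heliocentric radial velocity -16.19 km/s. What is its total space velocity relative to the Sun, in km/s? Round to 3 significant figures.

d = 1/p = 1/0.5178″ = 1.9312 pc.
v_t = 4.740 μ d = 4.740 × 0.7939 × 1.9312 = 7.2673 km/s.
v = √(v_r² + v_t²) = √((-16.19)² + 7.2673²) = √314.93 = 17.746 km/s.

17.7 km/s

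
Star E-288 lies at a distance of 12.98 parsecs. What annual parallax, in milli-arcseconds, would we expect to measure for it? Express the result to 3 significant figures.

p = 1/d = 1/12.98 = 0.077042 arcsec.
= 0.077042 × 1000 = 77.042 mas.

77.0 mas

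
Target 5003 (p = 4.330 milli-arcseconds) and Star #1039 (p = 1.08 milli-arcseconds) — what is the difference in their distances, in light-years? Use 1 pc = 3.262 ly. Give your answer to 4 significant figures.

d_A = 1/0.004330″ = 230.95 pc; d_B = 1/0.001080″ = 925.93 pc.
|d_B − d_A| = |925.93 − 230.95| = 694.98 pc = 694.98 × 3.262 ly = 2267 ly.

2267 ly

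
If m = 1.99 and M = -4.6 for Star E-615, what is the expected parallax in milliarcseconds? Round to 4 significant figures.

m − M = 1.99 − (-4.6) = 6.59.
d = 10^((m−M)/5 + 1) = 10^2.318 = 207.97 pc.
p = 1/d = 1/207.97 = 0.0048084 arcsec = 4.8084 mas.

4.808 mas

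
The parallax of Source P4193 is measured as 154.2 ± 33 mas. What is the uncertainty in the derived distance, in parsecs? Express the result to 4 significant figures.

d = 1/p, so σ_d = σ_p / p².
σ_d = 0.0330 / (0.1542)² = 0.0330 / 0.023778 = 1.3878 pc.

1.388 pc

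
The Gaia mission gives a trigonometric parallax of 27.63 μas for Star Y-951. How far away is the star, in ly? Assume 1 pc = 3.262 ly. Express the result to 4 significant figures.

p = 27.63 μas = 0.00002763 arcsec.
d = 1/p = 1/0.00002763 = 36193 pc.
In light-years: 36193 × 3.262 = 1.1806 × 10^5 ly.

118100 ly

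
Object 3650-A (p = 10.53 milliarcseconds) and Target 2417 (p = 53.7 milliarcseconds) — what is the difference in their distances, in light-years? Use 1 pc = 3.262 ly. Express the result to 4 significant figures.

249.0 ly

d_A = 1/0.01053″ = 94.967 pc; d_B = 1/0.05370″ = 18.622 pc.
|d_B − d_A| = |18.622 − 94.967| = 76.345 pc = 76.345 × 3.262 ly = 249.04 ly.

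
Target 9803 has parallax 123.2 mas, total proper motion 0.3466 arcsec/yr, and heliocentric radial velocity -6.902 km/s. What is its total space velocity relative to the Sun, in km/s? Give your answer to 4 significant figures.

15.02 km/s

d = 1/p = 1/0.1232″ = 8.1169 pc.
v_t = 4.740 μ d = 4.740 × 0.3466 × 8.1169 = 13.335 km/s.
v = √(v_r² + v_t²) = √((-6.902)² + 13.335²) = √225.46 = 15.015 km/s.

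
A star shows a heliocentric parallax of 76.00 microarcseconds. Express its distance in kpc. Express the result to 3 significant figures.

13.2 kpc

p = 76.00 microarcseconds = 0.00007600 arcsec.
d = 1/p = 1/0.00007600 = 13158 pc.
= 13.158 kpc.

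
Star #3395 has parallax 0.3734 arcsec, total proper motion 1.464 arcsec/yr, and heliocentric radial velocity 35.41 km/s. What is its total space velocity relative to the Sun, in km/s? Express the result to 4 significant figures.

39.99 km/s

d = 1/p = 1/0.3734″ = 2.6781 pc.
v_t = 4.740 μ d = 4.740 × 1.464 × 2.6781 = 18.584 km/s.
v = √(v_r² + v_t²) = √(35.41² + 18.584²) = √1599.23 = 39.99 km/s.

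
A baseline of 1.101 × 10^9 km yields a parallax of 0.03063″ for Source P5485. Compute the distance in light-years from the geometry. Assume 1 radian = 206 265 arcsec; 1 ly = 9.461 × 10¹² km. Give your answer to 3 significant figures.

θ = 0.03063″ = 0.03063/206265 = 1.4850 × 10^-7 rad.
d = B/θ = (1.101 × 10^9) / (1.4850 × 10^-7) = 7.4141 × 10^15 km = (7.4141 × 10^15) / (9.461 × 10^12) ly = 783.65 ly.

784 ly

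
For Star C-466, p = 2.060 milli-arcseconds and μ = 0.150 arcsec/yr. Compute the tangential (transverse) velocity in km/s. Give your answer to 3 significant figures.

345 km/s

d = 1/p = 1/0.002060″ = 485.44 pc.
v_t = 4.74 × μ × d = 4.74 × 0.150 × 485.44 = 345.15 km/s.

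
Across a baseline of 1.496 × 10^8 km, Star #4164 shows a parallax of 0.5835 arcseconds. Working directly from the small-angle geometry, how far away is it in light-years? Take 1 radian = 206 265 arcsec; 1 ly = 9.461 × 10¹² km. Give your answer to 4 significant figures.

θ = 0.5835″ = 0.5835/206265 = 2.8289 × 10^-6 rad.
d = B/θ = (1.496 × 10^8) / (2.8289 × 10^-6) = 5.2883 × 10^13 km = (5.2883 × 10^13) / (9.461 × 10^12) ly = 5.5896 ly.

5.590 ly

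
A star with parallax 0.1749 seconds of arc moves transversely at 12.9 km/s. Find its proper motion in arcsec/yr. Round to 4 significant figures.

0.4760 arcsec/yr

d = 1/p = 1/0.1749″ = 5.7176 pc.
μ = v_t / (4.74 d) = 12.9 / (4.74 × 5.7176) = 12.9 / 27.101 = 0.476 ″/yr.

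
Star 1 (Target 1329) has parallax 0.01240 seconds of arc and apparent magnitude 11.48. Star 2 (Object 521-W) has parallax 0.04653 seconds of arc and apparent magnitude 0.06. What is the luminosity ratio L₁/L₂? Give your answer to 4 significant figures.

L₁/L₂ = 0.0003807

d₁ = 1/p₁ = 1/0.01240″ = 80.645 pc; d₂ = 1/p₂ = 1/0.04653″ = 21.492 pc.
M₁ = m₁ − 5 log₁₀ d₁ + 5 = 11.48 − 9.5329 + 5 = 6.9471.
M₂ = 0.06 − 6.6614 + 5 = -1.6014.
L₁/L₂ = 10^(0.4(M₂ − M₁)) = 10^(0.4 × (-8.5485)) = 10^(-3.41940) = 0.00038072.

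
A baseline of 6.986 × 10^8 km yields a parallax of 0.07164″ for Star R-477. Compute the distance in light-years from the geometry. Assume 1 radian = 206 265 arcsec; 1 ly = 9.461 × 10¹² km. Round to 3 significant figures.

213 ly

θ = 0.07164″ = 0.07164/206265 = 3.4732 × 10^-7 rad.
d = B/θ = (6.986 × 10^8) / (3.4732 × 10^-7) = 2.0114 × 10^15 km = (2.0114 × 10^15) / (9.461 × 10^12) ly = 212.6 ly.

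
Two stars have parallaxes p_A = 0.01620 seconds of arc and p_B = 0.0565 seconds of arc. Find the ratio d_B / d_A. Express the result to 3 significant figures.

Since d = 1/p, d_B/d_A = p_A/p_B.
= 0.01620 / 0.0565 = 0.28673.

0.287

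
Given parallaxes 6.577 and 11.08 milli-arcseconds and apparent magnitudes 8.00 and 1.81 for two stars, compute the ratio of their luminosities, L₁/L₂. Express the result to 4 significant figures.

d₁ = 1/p₁ = 1/0.006577″ = 152.05 pc; d₂ = 1/p₂ = 1/0.01108″ = 90.253 pc.
M₁ = m₁ − 5 log₁₀ d₁ + 5 = 8.00 − 10.9099 + 5 = 2.0901.
M₂ = 1.81 − 9.7773 + 5 = -2.9673.
L₁/L₂ = 10^(0.4(M₂ − M₁)) = 10^(0.4 × (-5.0574)) = 10^(-2.02296) = 0.0094851.

L₁/L₂ = 0.009485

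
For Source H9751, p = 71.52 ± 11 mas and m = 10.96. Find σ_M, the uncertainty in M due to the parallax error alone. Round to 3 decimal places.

σ_M = 0.334 mag

M = m − 5 log₁₀ d + 5 = m + 5 log₁₀ p + 5, so ∂M/∂p = 5/(p ln 10).
σ_M = (5/ln 10) · (σ_p/p) = 2.1715 × 11/71.52 = 2.1715 × 0.1538 = 0.33398.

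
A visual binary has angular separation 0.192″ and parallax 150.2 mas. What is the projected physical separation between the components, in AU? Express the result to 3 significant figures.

d = 1/p = 1/0.1502″ = 6.6578 pc.
At distance d (pc), an angle of θ arcsec spans θ·d AU: s = 0.192 × 6.6578 = 1.2783 AU.

1.28 AU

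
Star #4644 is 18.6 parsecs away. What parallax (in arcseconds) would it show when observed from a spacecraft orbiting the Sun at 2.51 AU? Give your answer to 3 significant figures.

0.135 arcsec

p (arcsec) = B (AU) / d (pc).
p = 2.51 / 18.6 = 0.13495 arcsec.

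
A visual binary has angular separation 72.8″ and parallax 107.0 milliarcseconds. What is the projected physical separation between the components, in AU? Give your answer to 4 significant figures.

d = 1/p = 1/0.1070″ = 9.3458 pc.
At distance d (pc), an angle of θ arcsec spans θ·d AU: s = 72.8 × 9.3458 = 680.37 AU.

680.4 AU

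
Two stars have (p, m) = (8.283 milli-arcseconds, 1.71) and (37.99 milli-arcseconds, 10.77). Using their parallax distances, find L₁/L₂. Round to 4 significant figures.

d₁ = 1/p₁ = 1/0.008283″ = 120.73 pc; d₂ = 1/p₂ = 1/0.03799″ = 26.323 pc.
M₁ = m₁ − 5 log₁₀ d₁ + 5 = 1.71 − 10.4091 + 5 = -3.6991.
M₂ = 10.77 − 7.1017 + 5 = 8.6683.
L₁/L₂ = 10^(0.4(M₂ − M₁)) = 10^(0.4 × 12.3674) = 10^4.94696 = 88503.

L₁/L₂ = 88500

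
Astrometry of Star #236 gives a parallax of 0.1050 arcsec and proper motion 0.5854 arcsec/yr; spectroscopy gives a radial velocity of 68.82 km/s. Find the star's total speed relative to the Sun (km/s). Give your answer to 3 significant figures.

d = 1/p = 1/0.1050″ = 9.5238 pc.
v_t = 4.740 μ d = 4.740 × 0.5854 × 9.5238 = 26.427 km/s.
v = √(v_r² + v_t²) = √(68.82² + 26.427²) = √5434.58 = 73.72 km/s.

73.7 km/s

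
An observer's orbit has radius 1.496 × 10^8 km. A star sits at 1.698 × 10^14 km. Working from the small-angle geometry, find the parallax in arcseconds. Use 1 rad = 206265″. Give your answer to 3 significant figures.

0.182 arcsec

θ ≈ B/d = (1.496 × 10^8) / (1.698 × 10^14) = 8.8104 × 10^-7 rad.
In arcseconds: 8.8104 × 10^-7 × 206265 = 0.18173″.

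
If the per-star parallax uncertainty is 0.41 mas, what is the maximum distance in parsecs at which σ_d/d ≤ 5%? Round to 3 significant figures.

σ_d/d = σ_p/p, so the condition is σ_p/p ≤ 0.05, i.e. p ≥ σ_p/0.05.
p_min = 0.41/0.05 = 8.2 mas = 0.0082 arcsec.
d_max = 1/p_min = 1/0.0082 = 121.95 pc.

122 pc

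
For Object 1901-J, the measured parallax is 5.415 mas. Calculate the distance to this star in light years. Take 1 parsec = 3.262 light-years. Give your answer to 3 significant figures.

p = 5.415 mas = 0.005415 arcsec.
d = 1/p = 1/0.005415 = 184.67 pc.
In light-years: 184.67 × 3.262 = 602.39 ly.

602 light years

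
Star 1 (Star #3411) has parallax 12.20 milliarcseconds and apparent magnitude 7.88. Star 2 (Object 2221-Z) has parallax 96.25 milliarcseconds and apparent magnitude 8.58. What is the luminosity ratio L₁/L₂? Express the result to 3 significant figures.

L₁/L₂ = 119

d₁ = 1/p₁ = 1/0.01220″ = 81.967 pc; d₂ = 1/p₂ = 1/0.09625″ = 10.39 pc.
M₁ = m₁ − 5 log₁₀ d₁ + 5 = 7.88 − 9.5682 + 5 = 3.3118.
M₂ = 8.58 − 5.0831 + 5 = 8.4969.
L₁/L₂ = 10^(0.4(M₂ − M₁)) = 10^(0.4 × 5.1851) = 10^2.07404 = 118.59.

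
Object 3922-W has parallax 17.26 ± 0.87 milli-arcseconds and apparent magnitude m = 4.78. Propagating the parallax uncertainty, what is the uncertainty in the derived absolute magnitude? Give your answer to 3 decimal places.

σ_M = 0.109 mag

M = m − 5 log₁₀ d + 5 = m + 5 log₁₀ p + 5, so ∂M/∂p = 5/(p ln 10).
σ_M = (5/ln 10) · (σ_p/p) = 2.1715 × 0.87/17.26 = 2.1715 × 0.050406 = 0.10946.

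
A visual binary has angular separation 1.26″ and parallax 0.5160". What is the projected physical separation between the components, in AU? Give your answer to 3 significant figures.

d = 1/p = 1/0.5160″ = 1.938 pc.
At distance d (pc), an angle of θ arcsec spans θ·d AU: s = 1.26 × 1.938 = 2.4419 AU.

2.44 AU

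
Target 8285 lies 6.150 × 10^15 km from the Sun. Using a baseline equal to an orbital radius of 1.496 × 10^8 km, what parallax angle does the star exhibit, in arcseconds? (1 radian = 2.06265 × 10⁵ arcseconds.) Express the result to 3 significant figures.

θ ≈ B/d = (1.496 × 10^8) / (6.150 × 10^15) = 2.4325 × 10^-8 rad.
In arcseconds: 2.4325 × 10^-8 × 206265 = 0.0050174″.

0.00502 arcsec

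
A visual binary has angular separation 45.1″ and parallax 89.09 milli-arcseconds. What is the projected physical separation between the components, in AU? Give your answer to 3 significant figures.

506 AU

d = 1/p = 1/0.08909″ = 11.225 pc.
At distance d (pc), an angle of θ arcsec spans θ·d AU: s = 45.1 × 11.225 = 506.25 AU.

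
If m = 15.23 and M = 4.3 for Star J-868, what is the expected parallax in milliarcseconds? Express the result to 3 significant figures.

0.652 mas

m − M = 15.23 − 4.3 = 10.93.
d = 10^((m−M)/5 + 1) = 10^3.186 = 1534.6 pc.
p = 1/d = 1/1534.6 = 0.00065164 arcsec = 0.65164 mas.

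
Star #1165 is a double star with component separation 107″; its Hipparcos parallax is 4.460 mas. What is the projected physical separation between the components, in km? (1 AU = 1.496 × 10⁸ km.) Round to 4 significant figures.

d = 1/p = 1/0.004460″ = 224.22 pc.
At distance d (pc), an angle of θ arcsec spans θ·d AU: s = 107 × 224.22 = 23992 AU.
= 23992 × 1.496 × 10⁸ km = 3.5892 × 10^12 km.

3.589 × 10^12 km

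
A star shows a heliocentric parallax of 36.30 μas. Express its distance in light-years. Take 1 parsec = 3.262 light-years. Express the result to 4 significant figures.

89860 light years

p = 36.30 μas = 0.00003630 arcsec.
d = 1/p = 1/0.00003630 = 27548 pc.
In light-years: 27548 × 3.262 = 89862 ly.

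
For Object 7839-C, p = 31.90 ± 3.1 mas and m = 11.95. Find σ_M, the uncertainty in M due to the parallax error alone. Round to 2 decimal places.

σ_M = 0.21 mag

M = m − 5 log₁₀ d + 5 = m + 5 log₁₀ p + 5, so ∂M/∂p = 5/(p ln 10).
σ_M = (5/ln 10) · (σ_p/p) = 2.1715 × 3.1/31.90 = 2.1715 × 0.097179 = 0.21102.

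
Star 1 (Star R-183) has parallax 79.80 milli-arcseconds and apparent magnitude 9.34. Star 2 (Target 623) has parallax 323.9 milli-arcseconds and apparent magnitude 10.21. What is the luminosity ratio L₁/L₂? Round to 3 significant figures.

L₁/L₂ = 36.7

d₁ = 1/p₁ = 1/0.07980″ = 12.531 pc; d₂ = 1/p₂ = 1/0.3239″ = 3.0874 pc.
M₁ = m₁ − 5 log₁₀ d₁ + 5 = 9.34 − 5.4899 + 5 = 8.8501.
M₂ = 10.21 − 2.4480 + 5 = 12.7620.
L₁/L₂ = 10^(0.4(M₂ − M₁)) = 10^(0.4 × 3.9119) = 10^1.56476 = 36.708.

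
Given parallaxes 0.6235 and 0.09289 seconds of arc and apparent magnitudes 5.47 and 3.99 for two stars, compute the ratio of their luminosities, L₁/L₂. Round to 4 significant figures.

L₁/L₂ = 0.005679

d₁ = 1/p₁ = 1/0.6235″ = 1.6038 pc; d₂ = 1/p₂ = 1/0.09289″ = 10.765 pc.
M₁ = m₁ − 5 log₁₀ d₁ + 5 = 5.47 − 1.0258 + 5 = 9.4442.
M₂ = 3.99 − 5.1601 + 5 = 3.8299.
L₁/L₂ = 10^(0.4(M₂ − M₁)) = 10^(0.4 × (-5.6143)) = 10^(-2.24572) = 0.0056791.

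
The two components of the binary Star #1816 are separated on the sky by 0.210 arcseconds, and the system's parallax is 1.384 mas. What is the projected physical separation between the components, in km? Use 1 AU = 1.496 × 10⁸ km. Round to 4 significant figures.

d = 1/p = 1/0.001384″ = 722.54 pc.
At distance d (pc), an angle of θ arcsec spans θ·d AU: s = 0.210 × 722.54 = 151.73 AU.
= 151.73 × 1.496 × 10⁸ km = 2.2699 × 10^10 km.

2.270 × 10^10 km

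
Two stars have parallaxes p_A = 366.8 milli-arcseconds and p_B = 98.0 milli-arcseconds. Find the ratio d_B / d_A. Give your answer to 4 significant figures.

3.743

Since d = 1/p, d_B/d_A = p_A/p_B.
= 366.8 / 98.0 = 3.7429.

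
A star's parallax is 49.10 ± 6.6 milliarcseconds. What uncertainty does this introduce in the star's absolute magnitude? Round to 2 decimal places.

σ_M = 0.29 mag

M = m − 5 log₁₀ d + 5 = m + 5 log₁₀ p + 5, so ∂M/∂p = 5/(p ln 10).
σ_M = (5/ln 10) · (σ_p/p) = 2.1715 × 6.6/49.10 = 2.1715 × 0.13442 = 0.29189.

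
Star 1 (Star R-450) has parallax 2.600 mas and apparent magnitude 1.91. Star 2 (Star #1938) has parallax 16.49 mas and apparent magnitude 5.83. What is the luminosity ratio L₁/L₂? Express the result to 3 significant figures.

L₁/L₂ = 1490

d₁ = 1/p₁ = 1/0.002600″ = 384.62 pc; d₂ = 1/p₂ = 1/0.01649″ = 60.643 pc.
M₁ = m₁ − 5 log₁₀ d₁ + 5 = 1.91 − 12.9252 + 5 = -6.0152.
M₂ = 5.83 − 8.9139 + 5 = 1.9161.
L₁/L₂ = 10^(0.4(M₂ − M₁)) = 10^(0.4 × 7.9313) = 10^3.17252 = 1487.7.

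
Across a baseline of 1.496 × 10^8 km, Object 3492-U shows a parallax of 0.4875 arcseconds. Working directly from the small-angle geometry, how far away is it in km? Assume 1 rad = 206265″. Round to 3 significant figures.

6.33 × 10^13 km

θ = 0.4875″ = 0.4875/206265 = 2.3635 × 10^-6 rad.
d = B/θ = (1.496 × 10^8) / (2.3635 × 10^-6) = 6.3296 × 10^13 km.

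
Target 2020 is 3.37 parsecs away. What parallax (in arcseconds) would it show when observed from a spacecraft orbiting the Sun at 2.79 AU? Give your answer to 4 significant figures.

0.8279 arcsec

p (arcsec) = B (AU) / d (pc).
p = 2.79 / 3.37 = 0.82789 arcsec.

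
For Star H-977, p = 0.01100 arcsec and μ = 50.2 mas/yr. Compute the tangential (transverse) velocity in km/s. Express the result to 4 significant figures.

d = 1/p = 1/0.01100″ = 90.909 pc.
μ = 50.2 mas/yr = 0.0502 ″/yr.
v_t = 4.74 × μ × d = 4.74 × 0.0502 × 90.909 = 21.632 km/s.

21.63 km/s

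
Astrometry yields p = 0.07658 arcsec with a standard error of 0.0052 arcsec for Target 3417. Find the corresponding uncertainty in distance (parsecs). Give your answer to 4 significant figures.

0.8867 pc

d = 1/p, so σ_d = σ_p / p².
σ_d = 0.00520 / (0.07658)² = 0.00520 / 0.0058645 = 0.88669 pc.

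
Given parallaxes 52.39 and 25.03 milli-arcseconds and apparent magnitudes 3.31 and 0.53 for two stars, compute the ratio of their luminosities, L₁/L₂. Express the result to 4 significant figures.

L₁/L₂ = 0.01764

d₁ = 1/p₁ = 1/0.05239″ = 19.088 pc; d₂ = 1/p₂ = 1/0.02503″ = 39.952 pc.
M₁ = m₁ − 5 log₁₀ d₁ + 5 = 3.31 − 6.4038 + 5 = 1.9062.
M₂ = 0.53 − 8.0077 + 5 = -2.4777.
L₁/L₂ = 10^(0.4(M₂ − M₁)) = 10^(0.4 × (-4.3839)) = 10^(-1.75356) = 0.017638.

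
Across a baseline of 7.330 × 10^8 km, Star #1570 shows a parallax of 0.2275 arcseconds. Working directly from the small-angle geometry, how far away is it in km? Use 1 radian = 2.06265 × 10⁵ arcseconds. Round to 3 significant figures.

θ = 0.2275″ = 0.2275/206265 = 1.1030 × 10^-6 rad.
d = B/θ = (7.330 × 10^8) / (1.1030 × 10^-6) = 6.6455 × 10^14 km.

6.65 × 10^14 km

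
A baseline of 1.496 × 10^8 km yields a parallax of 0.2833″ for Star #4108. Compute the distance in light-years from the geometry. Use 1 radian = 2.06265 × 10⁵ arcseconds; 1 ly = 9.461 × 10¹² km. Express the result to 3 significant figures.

11.5 ly

θ = 0.2833″ = 0.2833/206265 = 1.3735 × 10^-6 rad.
d = B/θ = (1.496 × 10^8) / (1.3735 × 10^-6) = 1.0892 × 10^14 km = (1.0892 × 10^14) / (9.461 × 10^12) ly = 11.513 ly.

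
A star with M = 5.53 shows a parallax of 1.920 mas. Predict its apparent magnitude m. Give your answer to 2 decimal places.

d = 1/p = 1/0.001920″ = 520.83 pc.
m − M = 5 log₁₀ d − 5 = 5 log₁₀(520.83) − 5 = 13.5835 − 5 = 8.5835.
m = M + (m − M) = 5.53 + 8.5835 = 14.11.

m = 14.11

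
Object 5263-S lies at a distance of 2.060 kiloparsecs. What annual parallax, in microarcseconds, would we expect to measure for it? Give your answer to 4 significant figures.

485.4 μas

d = 2.060 kpc = 2060 pc.
p = 1/d = 1/2060 = 0.00048544 arcsec.
= 0.00048544 × 10⁶ = 485.44 μas.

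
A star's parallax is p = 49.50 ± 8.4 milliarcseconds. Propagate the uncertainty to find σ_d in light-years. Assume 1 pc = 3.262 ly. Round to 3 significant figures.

11.2 ly

d = 1/p, so σ_d = σ_p / p².
σ_d = 0.00840 / (0.04950)² = 0.00840 / 0.0024503 = 3.4282 pc = 3.4282 × 3.262 ly = 11.183 ly.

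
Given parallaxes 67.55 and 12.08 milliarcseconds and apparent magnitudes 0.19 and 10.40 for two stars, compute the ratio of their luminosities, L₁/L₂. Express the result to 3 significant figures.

d₁ = 1/p₁ = 1/0.06755″ = 14.804 pc; d₂ = 1/p₂ = 1/0.01208″ = 82.781 pc.
M₁ = m₁ − 5 log₁₀ d₁ + 5 = 0.19 − 5.8519 + 5 = -0.6619.
M₂ = 10.40 − 9.5897 + 5 = 5.8103.
L₁/L₂ = 10^(0.4(M₂ − M₁)) = 10^(0.4 × 6.4722) = 10^2.58888 = 388.04.

L₁/L₂ = 388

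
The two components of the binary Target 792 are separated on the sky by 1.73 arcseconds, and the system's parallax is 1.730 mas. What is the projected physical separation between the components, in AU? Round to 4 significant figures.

d = 1/p = 1/0.001730″ = 578.03 pc.
At distance d (pc), an angle of θ arcsec spans θ·d AU: s = 1.73 × 578.03 = 999.99 AU.

1000 AU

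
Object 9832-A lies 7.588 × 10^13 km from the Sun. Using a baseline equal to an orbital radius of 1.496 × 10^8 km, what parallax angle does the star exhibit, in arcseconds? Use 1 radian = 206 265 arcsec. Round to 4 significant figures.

θ ≈ B/d = (1.496 × 10^8) / (7.588 × 10^13) = 1.9715 × 10^-6 rad.
In arcseconds: 1.9715 × 10^-6 × 206265 = 0.40665″.

0.4067 arcsec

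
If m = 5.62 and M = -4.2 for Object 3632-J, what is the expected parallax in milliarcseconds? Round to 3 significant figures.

1.09 mas

m − M = 5.62 − (-4.2) = 9.82.
d = 10^((m−M)/5 + 1) = 10^2.964 = 920.45 pc.
p = 1/d = 1/920.45 = 0.0010864 arcsec = 1.0864 mas.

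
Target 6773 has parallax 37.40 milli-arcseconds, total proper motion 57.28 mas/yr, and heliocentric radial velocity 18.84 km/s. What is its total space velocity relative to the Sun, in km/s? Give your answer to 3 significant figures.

d = 1/p = 1/0.03740″ = 26.738 pc.
μ = 57.28 mas/yr = 0.05728 ″/yr.
v_t = 4.740 μ d = 4.740 × 0.05728 × 26.738 = 7.2596 km/s.
v = √(v_r² + v_t²) = √(18.84² + 7.2596²) = √407.647 = 20.19 km/s.

20.2 km/s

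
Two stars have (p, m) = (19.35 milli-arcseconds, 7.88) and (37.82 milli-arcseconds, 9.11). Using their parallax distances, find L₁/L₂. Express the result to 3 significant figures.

L₁/L₂ = 11.9

d₁ = 1/p₁ = 1/0.01935″ = 51.68 pc; d₂ = 1/p₂ = 1/0.03782″ = 26.441 pc.
M₁ = m₁ − 5 log₁₀ d₁ + 5 = 7.88 − 8.5666 + 5 = 4.3134.
M₂ = 9.11 − 7.1114 + 5 = 6.9986.
L₁/L₂ = 10^(0.4(M₂ − M₁)) = 10^(0.4 × 2.6852) = 10^1.07408 = 11.86.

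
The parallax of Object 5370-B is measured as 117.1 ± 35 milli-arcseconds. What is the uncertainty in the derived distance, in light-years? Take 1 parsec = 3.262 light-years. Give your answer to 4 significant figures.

8.326 ly

d = 1/p, so σ_d = σ_p / p².
σ_d = 0.0350 / (0.1171)² = 0.0350 / 0.013712 = 2.5525 pc = 2.5525 × 3.262 ly = 8.3263 ly.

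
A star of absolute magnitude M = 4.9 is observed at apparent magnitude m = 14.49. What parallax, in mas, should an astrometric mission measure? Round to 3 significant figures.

1.21 mas

m − M = 14.49 − 4.9 = 9.59.
d = 10^((m−M)/5 + 1) = 10^2.918 = 827.94 pc.
p = 1/d = 1/827.94 = 0.0012078 arcsec = 1.2078 mas.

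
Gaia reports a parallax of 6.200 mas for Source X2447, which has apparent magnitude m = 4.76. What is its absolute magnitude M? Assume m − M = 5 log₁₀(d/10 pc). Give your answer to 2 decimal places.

d = 1/p = 1/0.006200″ = 161.29 pc.
m − M = 5 log₁₀(161.29) − 5 = 11.0380 − 5 = 6.0380.
M = m − (m − M) = 4.76 − 6.0380 = -1.28.

M = -1.28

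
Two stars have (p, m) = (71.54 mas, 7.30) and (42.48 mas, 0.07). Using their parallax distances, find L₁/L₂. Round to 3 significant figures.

L₁/L₂ = 0.000452

d₁ = 1/p₁ = 1/0.07154″ = 13.978 pc; d₂ = 1/p₂ = 1/0.04248″ = 23.54 pc.
M₁ = m₁ − 5 log₁₀ d₁ + 5 = 7.30 − 5.7272 + 5 = 6.5728.
M₂ = 0.07 − 6.8590 + 5 = -1.7890.
L₁/L₂ = 10^(0.4(M₂ − M₁)) = 10^(0.4 × (-8.3618)) = 10^(-3.34472) = 0.00045215.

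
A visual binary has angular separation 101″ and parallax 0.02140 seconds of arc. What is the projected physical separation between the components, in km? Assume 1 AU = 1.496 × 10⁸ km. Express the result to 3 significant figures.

d = 1/p = 1/0.02140″ = 46.729 pc.
At distance d (pc), an angle of θ arcsec spans θ·d AU: s = 101 × 46.729 = 4719.6 AU.
= 4719.6 × 1.496 × 10⁸ km = 7.0605 × 10^11 km.

7.06 × 10^11 km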